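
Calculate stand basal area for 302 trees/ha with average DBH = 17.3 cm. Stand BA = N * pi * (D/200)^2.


(D/200)^2 = (17.3/200)^2 = 0.0865^2 = 0.00748225
Individual BA = 3.141593 * 0.00748225 = 0.0235062 m^2
Stand BA = 302 * 0.0235062 = 7.09887 ≈ 7.10 m^2/ha

7.10 m^2/ha


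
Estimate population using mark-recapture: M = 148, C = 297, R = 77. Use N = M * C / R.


N = M * C / R = 148 * 297 / 77 = 43956 / 77 = 570.86 ≈ 571

571 individuals


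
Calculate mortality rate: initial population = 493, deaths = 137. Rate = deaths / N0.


Mortality rate = 137 / 493 = 0.277890 ≈ 0.2779

0.2779


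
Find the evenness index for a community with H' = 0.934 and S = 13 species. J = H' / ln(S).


ln(13) = 2.56495
J = H' / ln(S) = 0.934 / 2.56495 = 0.364140 ≈ 0.3641

0.3641


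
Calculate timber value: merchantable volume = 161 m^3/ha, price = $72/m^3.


Value = 161 * 72 = $11592/ha

$11592/ha


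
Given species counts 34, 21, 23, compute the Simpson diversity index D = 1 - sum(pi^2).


Total N = 34 + 21 + 23 = 78
Per-species terms:
  p = 34/78 = 0.435897; p^2 = 0.435897^2 = 0.190006
  p = 21/78 = 0.269231; p^2 = 0.269231^2 = 0.072485
  p = 23/78 = 0.294872; p^2 = 0.294872^2 = 0.086949
sum(p^2) = 0.190006 + 0.072485 + 0.086949 = 0.349440
D = 1 - 0.349440 = 0.650560 ≈ 0.6506

0.6506


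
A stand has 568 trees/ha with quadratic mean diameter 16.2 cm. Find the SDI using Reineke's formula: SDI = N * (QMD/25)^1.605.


QMD/25 = 16.2/25 = 0.648
(0.648)^1.605 = exp(1.605 * ln(0.648)) = exp(1.605 * (-0.433865)) = exp(-0.696353) = 0.498400
SDI = 568 * 0.498400 = 283.091 ≈ 283

283


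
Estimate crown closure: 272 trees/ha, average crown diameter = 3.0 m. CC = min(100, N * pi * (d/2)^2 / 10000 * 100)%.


(d/2)^2 = (3.0/2)^2 = 1.5^2 = 2.25
Crown area = 3.141593 * 2.25 = 7.06858 m^2
N * area / 10000 * 100 = 272 * 7.06858 / 10000 * 100 = 19.2265
CC = min(100, 19.2265) = 19.2265 ≈ 19.2%

19.2%


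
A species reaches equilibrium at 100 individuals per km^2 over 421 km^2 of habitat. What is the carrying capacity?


K = 100 * 421 = 42100 individuals

42100 individuals


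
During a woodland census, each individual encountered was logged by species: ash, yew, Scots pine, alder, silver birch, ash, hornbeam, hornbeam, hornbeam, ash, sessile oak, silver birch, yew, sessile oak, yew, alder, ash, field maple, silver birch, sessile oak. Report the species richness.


Total individuals logged = 20
Distinct species (count of individuals): ash (4), yew (3), Scots pine (1), alder (2), silver birch (3), hornbeam (3), sessile oak (3), field maple (1)
Species richness = number of distinct species = 8

8


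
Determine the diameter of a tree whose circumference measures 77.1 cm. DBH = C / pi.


DBH = C / pi = 77.1 / 3.141593 = 24.5417 ≈ 24.54 cm

24.54 cm


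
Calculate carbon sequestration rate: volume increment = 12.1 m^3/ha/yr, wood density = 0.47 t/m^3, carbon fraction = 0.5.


C = 12.1 * 0.47 * 0.5 = 2.8435 ≈ 2.84 t C/ha/yr

2.84 t C/ha/yr


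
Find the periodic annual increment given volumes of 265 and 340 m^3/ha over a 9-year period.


PAI = (V2 - V1) / period = (340 - 265) / 9 = 75 / 9 = 8.3333 ≈ 8.33 m^3/ha/yr

8.33 m^3/ha/yr


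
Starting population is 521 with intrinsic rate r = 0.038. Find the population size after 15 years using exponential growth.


r*t = 0.038 * 15 = 0.57
exp(0.57) = 1.76827
N = 521 * 1.76827 = 921.269 ≈ 921

921


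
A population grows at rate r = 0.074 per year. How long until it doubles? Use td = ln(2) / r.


td = ln(2) / 0.074 = 0.693147 / 0.074 = 9.36685 ≈ 9.4 years

9.4 years


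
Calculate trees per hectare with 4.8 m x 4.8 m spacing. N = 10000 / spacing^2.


N = 10000 / 4.8^2 = 10000 / 23.04 = 434.028 ≈ 434 trees/ha

434 trees/ha


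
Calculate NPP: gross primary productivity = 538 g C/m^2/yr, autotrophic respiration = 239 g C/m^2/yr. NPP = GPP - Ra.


NPP = GPP - Ra = 538 - 239 = 299 g C/m^2/yr

299 g C/m^2/yr


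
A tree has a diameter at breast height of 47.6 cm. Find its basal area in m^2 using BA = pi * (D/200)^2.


D/200 = 47.6/200 = 0.238 m
(D/200)^2 = 0.238^2 = 0.056644
BA = 3.141593 * 0.056644 = 0.177952 ≈ 0.1780 m^2

0.1780 m^2


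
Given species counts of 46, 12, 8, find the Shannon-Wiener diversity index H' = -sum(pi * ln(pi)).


Total N = 46 + 12 + 8 = 66
Per-species terms:
  p = 46/66 = 0.696970; ln(p) = -0.361013; p*ln(p) = 0.696970 * (-0.361013) = -0.251615
  p = 12/66 = 0.181818; ln(p) = -1.704749; p*ln(p) = 0.181818 * (-1.704749) = -0.309954
  p = 8/66 = 0.121212; ln(p) = -2.110214; p*ln(p) = 0.121212 * (-2.110214) = -0.255783
sum(p*ln(p)) = (-0.251615) + (-0.309954) + (-0.255783) = -0.817352
H' = -(-0.817352) = 0.817352 ≈ 0.8174

0.8174


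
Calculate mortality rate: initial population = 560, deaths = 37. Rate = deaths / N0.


Mortality rate = 37 / 560 = 0.066071 ≈ 0.0661

0.0661


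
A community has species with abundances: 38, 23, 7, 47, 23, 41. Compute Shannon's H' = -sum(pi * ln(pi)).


Total N = 38 + 23 + 7 + 47 + 23 + 41 = 179
Per-species terms:
  p = 38/179 = 0.212291; ln(p) = -1.549797; p*ln(p) = 0.212291 * (-1.549797) = -0.329008
  p = 23/179 = 0.128492; ln(p) = -2.051889; p*ln(p) = 0.128492 * (-2.051889) = -0.263651
  p = 7/179 = 0.039106; ln(p) = -3.241479; p*ln(p) = 0.039106 * (-3.241479) = -0.126761
  p = 47/179 = 0.262570; ln(p) = -1.337238; p*ln(p) = 0.262570 * (-1.337238) = -0.351119
  p = 23/179 = 0.128492; ln(p) = -2.051889; p*ln(p) = 0.128492 * (-2.051889) = -0.263651
  p = 41/179 = 0.229050; ln(p) = -1.473815; p*ln(p) = 0.229050 * (-1.473815) = -0.337577
sum(p*ln(p)) = (-0.329008) + (-0.263651) + (-0.126761) + (-0.351119) + (-0.263651) + (-0.337577) = -1.671767
H' = -(-1.671767) = 1.671767 ≈ 1.6718

1.6718


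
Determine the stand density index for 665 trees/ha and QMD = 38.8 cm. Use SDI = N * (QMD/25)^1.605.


QMD/25 = 38.8/25 = 1.552
(1.552)^1.605 = exp(1.605 * ln(1.552)) = exp(1.605 * 0.439544) = exp(0.705468) = 2.02479
SDI = 665 * 2.02479 = 1346.49 ≈ 1346

1346


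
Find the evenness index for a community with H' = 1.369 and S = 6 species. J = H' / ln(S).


ln(6) = 1.79176
J = H' / ln(S) = 1.369 / 1.79176 = 0.764053 ≈ 0.7641

0.7641


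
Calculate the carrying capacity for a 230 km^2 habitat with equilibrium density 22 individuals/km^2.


K = 22 * 230 = 5060 individuals

5060 individuals


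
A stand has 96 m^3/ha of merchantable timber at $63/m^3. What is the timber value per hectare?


Value = 96 * 63 = $6048/ha

$6048/ha


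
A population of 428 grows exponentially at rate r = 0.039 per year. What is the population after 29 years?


r*t = 0.039 * 29 = 1.131
exp(1.131) = 3.09875
N = 428 * 3.09875 = 1326.27 ≈ 1326

1326


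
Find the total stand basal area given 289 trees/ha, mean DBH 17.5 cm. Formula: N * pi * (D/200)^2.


(D/200)^2 = (17.5/200)^2 = 0.0875^2 = 0.00765625
Individual BA = 3.141593 * 0.00765625 = 0.0240528 m^2
Stand BA = 289 * 0.0240528 = 6.95126 ≈ 6.95 m^2/ha

6.95 m^2/ha


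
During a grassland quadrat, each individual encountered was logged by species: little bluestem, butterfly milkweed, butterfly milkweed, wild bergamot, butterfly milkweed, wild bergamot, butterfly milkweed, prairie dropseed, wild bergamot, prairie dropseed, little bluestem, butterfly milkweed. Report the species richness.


Total individuals logged = 12
Distinct species (count of individuals): little bluestem (2), butterfly milkweed (5), wild bergamot (3), prairie dropseed (2)
Species richness = number of distinct species = 4

4


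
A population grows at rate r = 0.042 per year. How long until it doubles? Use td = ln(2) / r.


td = ln(2) / 0.042 = 0.693147 / 0.042 = 16.5035 ≈ 16.5 years

16.5 years


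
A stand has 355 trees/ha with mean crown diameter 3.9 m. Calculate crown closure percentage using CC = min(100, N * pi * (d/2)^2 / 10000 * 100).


(d/2)^2 = (3.9/2)^2 = 1.95^2 = 3.8025
Crown area = 3.141593 * 3.8025 = 11.9459 m^2
N * area / 10000 * 100 = 355 * 11.9459 / 10000 * 100 = 42.4079
CC = min(100, 42.4079) = 42.4079 ≈ 42.4%

42.4%


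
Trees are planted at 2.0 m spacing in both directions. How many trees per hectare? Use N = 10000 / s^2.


N = 10000 / 2.0^2 = 10000 / 4 = 2500.00 ≈ 2500 trees/ha

2500 trees/ha


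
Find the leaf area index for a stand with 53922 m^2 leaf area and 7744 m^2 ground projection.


LAI = 53922 / 7744 = 6.9631 ≈ 6.96

6.96


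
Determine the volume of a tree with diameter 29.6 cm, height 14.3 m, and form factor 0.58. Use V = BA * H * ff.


(D/200)^2 = (29.6/200)^2 = 0.148^2 = 0.021904
BA = 3.141593 * 0.021904 = 0.0688135 m^2
V = 0.0688135 * 14.3 * 0.58 = 0.570739 ≈ 0.571 m^3

0.571 m^3


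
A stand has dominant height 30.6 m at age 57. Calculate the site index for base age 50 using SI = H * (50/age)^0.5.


50/57 = 0.877193
(0.877193)^0.5 = 0.936586
SI = 30.6 * 0.936586 = 28.6595 ≈ 28.7 m

28.7 m


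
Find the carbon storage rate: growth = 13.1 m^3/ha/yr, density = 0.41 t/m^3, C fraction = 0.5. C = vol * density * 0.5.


C = 13.1 * 0.41 * 0.5 = 2.6855 ≈ 2.69 t C/ha/yr

2.69 t C/ha/yr


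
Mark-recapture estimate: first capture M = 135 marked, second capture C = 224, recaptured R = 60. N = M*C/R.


N = M * C / R = 135 * 224 / 60 = 30240 / 60 = 504

504 individuals


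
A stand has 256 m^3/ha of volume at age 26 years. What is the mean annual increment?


MAI = 256 / 26 = 9.8462 ≈ 9.85 m^3/ha/yr

9.85 m^3/ha/yr


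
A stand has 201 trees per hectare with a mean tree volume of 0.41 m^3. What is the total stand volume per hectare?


V_stand = 201 * 0.41 = 82.41 ≈ 82.4 m^3/ha

82.4 m^3/ha


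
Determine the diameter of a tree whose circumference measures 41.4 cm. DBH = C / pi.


DBH = C / pi = 41.4 / 3.141593 = 13.1780 ≈ 13.18 cm

13.18 cm


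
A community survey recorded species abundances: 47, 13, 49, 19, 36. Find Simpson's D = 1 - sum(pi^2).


Total N = 47 + 13 + 49 + 19 + 36 = 164
Per-species terms:
  p = 47/164 = 0.286585; p^2 = 0.286585^2 = 0.082131
  p = 13/164 = 0.079268; p^2 = 0.079268^2 = 0.006283
  p = 49/164 = 0.298780; p^2 = 0.298780^2 = 0.089269
  p = 19/164 = 0.115854; p^2 = 0.115854^2 = 0.013422
  p = 36/164 = 0.219512; p^2 = 0.219512^2 = 0.048186
sum(p^2) = 0.082131 + 0.006283 + 0.089269 + 0.013422 + 0.048186 = 0.239291
D = 1 - 0.239291 = 0.760709 ≈ 0.7607

0.7607


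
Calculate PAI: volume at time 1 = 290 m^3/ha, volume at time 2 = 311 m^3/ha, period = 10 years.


PAI = (V2 - V1) / period = (311 - 290) / 10 = 21 / 10 = 2.10 m^3/ha/yr

2.10 m^3/ha/yr


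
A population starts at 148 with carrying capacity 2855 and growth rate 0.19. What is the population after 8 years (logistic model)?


(K - N0)/N0 = (2855 - 148)/148 = 2707/148 = 18.2905
r*t = 0.19 * 8 = 1.52; exp(-1.52) = 0.218712
18.2905 * 0.218712 = 4.00035
1 + 4.00035 = 5.00035
N = 2855 / 5.00035 = 570.960 ≈ 571

571


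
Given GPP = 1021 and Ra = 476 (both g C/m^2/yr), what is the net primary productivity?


NPP = GPP - Ra = 1021 - 476 = 545 g C/m^2/yr

545 g C/m^2/yr


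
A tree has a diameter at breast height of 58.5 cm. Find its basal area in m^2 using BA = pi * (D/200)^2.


D/200 = 58.5/200 = 0.2925 m
(D/200)^2 = 0.2925^2 = 0.08555625
BA = 3.141593 * 0.08555625 = 0.268783 ≈ 0.2688 m^2

0.2688 m^2


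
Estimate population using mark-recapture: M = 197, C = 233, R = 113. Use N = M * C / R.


N = M * C / R = 197 * 233 / 113 = 45901 / 113 = 406.20 ≈ 406

406 individuals


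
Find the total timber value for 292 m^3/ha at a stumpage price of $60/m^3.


Value = 292 * 60 = $17520/ha

$17520/ha


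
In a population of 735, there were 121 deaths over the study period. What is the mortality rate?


Mortality rate = 121 / 735 = 0.164626 ≈ 0.1646

0.1646


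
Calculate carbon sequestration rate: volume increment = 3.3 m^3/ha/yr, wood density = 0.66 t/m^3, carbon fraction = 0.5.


C = 3.3 * 0.66 * 0.5 = 1.089 ≈ 1.09 t C/ha/yr

1.09 t C/ha/yr


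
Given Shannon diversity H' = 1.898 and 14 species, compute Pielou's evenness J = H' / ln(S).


ln(14) = 2.63906
J = H' / ln(S) = 1.898 / 2.63906 = 0.719195 ≈ 0.7192

0.7192


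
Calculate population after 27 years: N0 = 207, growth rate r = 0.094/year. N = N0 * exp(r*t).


r*t = 0.094 * 27 = 2.538
exp(2.538) = 12.6543
N = 207 * 12.6543 = 2619.44 ≈ 2619

2619


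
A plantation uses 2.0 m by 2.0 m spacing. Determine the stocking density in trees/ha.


N = 10000 / 2.0^2 = 10000 / 4 = 2500.00 ≈ 2500 trees/ha

2500 trees/ha


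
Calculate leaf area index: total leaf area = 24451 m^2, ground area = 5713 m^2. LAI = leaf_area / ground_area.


LAI = 24451 / 5713 = 4.2799 ≈ 4.28

4.28


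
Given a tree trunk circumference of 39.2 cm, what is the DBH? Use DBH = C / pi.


DBH = C / pi = 39.2 / 3.141593 = 12.4777 ≈ 12.48 cm

12.48 cm


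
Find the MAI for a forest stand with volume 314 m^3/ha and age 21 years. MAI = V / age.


MAI = 314 / 21 = 14.9524 ≈ 14.95 m^3/ha/yr

14.95 m^3/ha/yr


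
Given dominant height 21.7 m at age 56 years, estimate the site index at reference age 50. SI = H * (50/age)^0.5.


50/56 = 0.892857
(0.892857)^0.5 = 0.944911
SI = 21.7 * 0.944911 = 20.5046 ≈ 20.5 m

20.5 m


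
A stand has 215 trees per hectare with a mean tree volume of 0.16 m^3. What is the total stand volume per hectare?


V_stand = 215 * 0.16 = 34.4 m^3/ha

34.4 m^3/ha


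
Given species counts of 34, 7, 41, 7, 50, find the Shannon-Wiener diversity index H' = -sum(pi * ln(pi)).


Total N = 34 + 7 + 41 + 7 + 50 = 139
Per-species terms:
  p = 34/139 = 0.244604; ln(p) = -1.408115; p*ln(p) = 0.244604 * (-1.408115) = -0.344431
  p = 7/139 = 0.050360; ln(p) = -2.988558; p*ln(p) = 0.050360 * (-2.988558) = -0.150504
  p = 41/139 = 0.294964; ln(p) = -1.220902; p*ln(p) = 0.294964 * (-1.220902) = -0.360122
  p = 7/139 = 0.050360; ln(p) = -2.988558; p*ln(p) = 0.050360 * (-2.988558) = -0.150504
  p = 50/139 = 0.359712; ln(p) = -1.022452; p*ln(p) = 0.359712 * (-1.022452) = -0.367788
sum(p*ln(p)) = (-0.344431) + (-0.150504) + (-0.360122) + (-0.150504) + (-0.367788) = -1.373349
H' = -(-1.373349) = 1.373349 ≈ 1.3733

1.3733


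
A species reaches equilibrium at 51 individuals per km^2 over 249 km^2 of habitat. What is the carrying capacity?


K = 51 * 249 = 12699 individuals

12699 individuals


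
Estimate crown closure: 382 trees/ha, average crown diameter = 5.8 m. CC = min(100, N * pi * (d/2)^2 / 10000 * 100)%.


(d/2)^2 = (5.8/2)^2 = 2.9^2 = 8.41
Crown area = 3.141593 * 8.41 = 26.4208 m^2
N * area / 10000 * 100 = 382 * 26.4208 / 10000 * 100 = 100.927
CC = min(100, 100.927) = 100%

100%


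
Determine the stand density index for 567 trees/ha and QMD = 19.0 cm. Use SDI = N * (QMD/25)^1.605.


QMD/25 = 19.0/25 = 0.76
(0.76)^1.605 = exp(1.605 * ln(0.76)) = exp(1.605 * (-0.274437)) = exp(-0.440471) = 0.643733
SDI = 567 * 0.643733 = 364.997 ≈ 365

365


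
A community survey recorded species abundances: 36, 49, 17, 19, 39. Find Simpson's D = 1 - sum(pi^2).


Total N = 36 + 49 + 17 + 19 + 39 = 160
Per-species terms:
  p = 36/160 = 0.225000; p^2 = 0.225000^2 = 0.050625
  p = 49/160 = 0.306250; p^2 = 0.306250^2 = 0.093789
  p = 17/160 = 0.106250; p^2 = 0.106250^2 = 0.011289
  p = 19/160 = 0.118750; p^2 = 0.118750^2 = 0.014102
  p = 39/160 = 0.243750; p^2 = 0.243750^2 = 0.059414
sum(p^2) = 0.050625 + 0.093789 + 0.011289 + 0.014102 + 0.059414 = 0.229219
D = 1 - 0.229219 = 0.770781 ≈ 0.7708

0.7708


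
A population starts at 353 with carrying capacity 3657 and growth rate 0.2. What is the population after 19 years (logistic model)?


(K - N0)/N0 = (3657 - 353)/353 = 3304/353 = 9.35977
r*t = 0.2 * 19 = 3.8; exp(-3.8) = 0.0223708
9.35977 * 0.0223708 = 0.209386
1 + 0.209386 = 1.20939
N = 3657 / 1.20939 = 3023.84 ≈ 3024

3024


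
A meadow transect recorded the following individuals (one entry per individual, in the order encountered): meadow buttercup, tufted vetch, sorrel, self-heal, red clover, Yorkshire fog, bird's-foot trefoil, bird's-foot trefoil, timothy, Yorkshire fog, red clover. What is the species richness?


Total individuals logged = 11
Distinct species (count of individuals): meadow buttercup (1), tufted vetch (1), sorrel (1), self-heal (1), red clover (2), Yorkshire fog (2), bird's-foot trefoil (2), timothy (1)
Species richness = number of distinct species = 8

8


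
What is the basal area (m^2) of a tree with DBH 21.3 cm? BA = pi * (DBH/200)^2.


D/200 = 21.3/200 = 0.1065 m
(D/200)^2 = 0.1065^2 = 0.01134225
BA = 3.141593 * 0.01134225 = 0.0356327 ≈ 0.0356 m^2

0.0356 m^2


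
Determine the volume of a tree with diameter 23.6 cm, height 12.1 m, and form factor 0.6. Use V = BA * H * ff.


(D/200)^2 = (23.6/200)^2 = 0.118^2 = 0.013924
BA = 3.141593 * 0.013924 = 0.0437435 m^2
V = 0.0437435 * 12.1 * 0.6 = 0.317578 ≈ 0.318 m^3

0.318 m^3


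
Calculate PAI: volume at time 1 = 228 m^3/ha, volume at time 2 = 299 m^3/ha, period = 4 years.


PAI = (V2 - V1) / period = (299 - 228) / 4 = 71 / 4 = 17.75 m^3/ha/yr

17.75 m^3/ha/yr


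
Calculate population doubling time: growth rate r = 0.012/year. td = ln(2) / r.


td = ln(2) / 0.012 = 0.693147 / 0.012 = 57.7623 ≈ 57.8 years

57.8 years


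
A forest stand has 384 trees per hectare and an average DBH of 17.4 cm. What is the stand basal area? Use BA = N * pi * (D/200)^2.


(D/200)^2 = (17.4/200)^2 = 0.087^2 = 0.007569
Individual BA = 3.141593 * 0.007569 = 0.0237787 m^2
Stand BA = 384 * 0.0237787 = 9.13102 ≈ 9.13 m^2/ha

9.13 m^2/ha


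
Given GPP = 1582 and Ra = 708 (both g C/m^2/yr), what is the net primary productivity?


NPP = GPP - Ra = 1582 - 708 = 874 g C/m^2/yr

874 g C/m^2/yr


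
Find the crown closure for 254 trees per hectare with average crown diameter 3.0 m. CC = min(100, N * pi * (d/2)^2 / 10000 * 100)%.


(d/2)^2 = (3.0/2)^2 = 1.5^2 = 2.25
Crown area = 3.141593 * 2.25 = 7.06858 m^2
N * area / 10000 * 100 = 254 * 7.06858 / 10000 * 100 = 17.9542
CC = min(100, 17.9542) = 17.9542 ≈ 18.0%

18.0%


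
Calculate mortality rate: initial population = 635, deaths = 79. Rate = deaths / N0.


Mortality rate = 79 / 635 = 0.124409 ≈ 0.1244

0.1244


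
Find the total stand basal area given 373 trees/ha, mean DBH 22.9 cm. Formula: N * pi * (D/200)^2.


(D/200)^2 = (22.9/200)^2 = 0.1145^2 = 0.01311025
Individual BA = 3.141593 * 0.01311025 = 0.0411871 m^2
Stand BA = 373 * 0.0411871 = 15.3628 ≈ 15.36 m^2/ha

15.36 m^2/ha


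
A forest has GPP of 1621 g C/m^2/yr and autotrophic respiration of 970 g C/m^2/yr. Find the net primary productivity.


NPP = GPP - Ra = 1621 - 970 = 651 g C/m^2/yr

651 g C/m^2/yr


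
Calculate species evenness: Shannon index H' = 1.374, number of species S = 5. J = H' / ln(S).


ln(5) = 1.60944
J = H' / ln(S) = 1.374 / 1.60944 = 0.853713 ≈ 0.8537

0.8537


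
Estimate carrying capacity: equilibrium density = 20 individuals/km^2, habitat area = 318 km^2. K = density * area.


K = 20 * 318 = 6360 individuals

6360 individuals


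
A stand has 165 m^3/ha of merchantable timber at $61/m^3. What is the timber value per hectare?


Value = 165 * 61 = $10065/ha

$10065/ha


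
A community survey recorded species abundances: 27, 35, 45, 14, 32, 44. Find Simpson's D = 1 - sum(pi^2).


Total N = 27 + 35 + 45 + 14 + 32 + 44 = 197
Per-species terms:
  p = 27/197 = 0.137056; p^2 = 0.137056^2 = 0.018784
  p = 35/197 = 0.177665; p^2 = 0.177665^2 = 0.031565
  p = 45/197 = 0.228426; p^2 = 0.228426^2 = 0.052178
  p = 14/197 = 0.071066; p^2 = 0.071066^2 = 0.005050
  p = 32/197 = 0.162437; p^2 = 0.162437^2 = 0.026386
  p = 44/197 = 0.223350; p^2 = 0.223350^2 = 0.049885
sum(p^2) = 0.018784 + 0.031565 + 0.052178 + 0.005050 + 0.026386 + 0.049885 = 0.183848
D = 1 - 0.183848 = 0.816152 ≈ 0.8162

0.8162


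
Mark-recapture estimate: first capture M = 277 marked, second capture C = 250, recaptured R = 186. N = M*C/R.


N = M * C / R = 277 * 250 / 186 = 69250 / 186 = 372.31 ≈ 372

372 individuals


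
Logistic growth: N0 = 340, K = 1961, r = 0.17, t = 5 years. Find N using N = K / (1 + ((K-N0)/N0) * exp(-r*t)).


(K - N0)/N0 = (1961 - 340)/340 = 1621/340 = 4.76765
r*t = 0.17 * 5 = 0.85; exp(-0.85) = 0.427415
4.76765 * 0.427415 = 2.03777
1 + 2.03777 = 3.03777
N = 1961 / 3.03777 = 645.539 ≈ 646

646


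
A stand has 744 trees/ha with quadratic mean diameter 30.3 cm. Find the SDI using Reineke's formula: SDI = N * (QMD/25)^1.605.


QMD/25 = 30.3/25 = 1.212
(1.212)^1.605 = exp(1.605 * ln(1.212)) = exp(1.605 * 0.192272) = exp(0.308597) = 1.36151
SDI = 744 * 1.36151 = 1012.96 ≈ 1013

1013


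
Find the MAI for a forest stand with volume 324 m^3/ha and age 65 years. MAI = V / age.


MAI = 324 / 65 = 4.9846 ≈ 4.98 m^3/ha/yr

4.98 m^3/ha/yr


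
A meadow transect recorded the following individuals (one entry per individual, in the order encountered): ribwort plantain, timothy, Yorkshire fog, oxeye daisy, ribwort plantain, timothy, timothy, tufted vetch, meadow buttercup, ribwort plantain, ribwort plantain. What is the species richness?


Total individuals logged = 11
Distinct species (count of individuals): ribwort plantain (4), timothy (3), Yorkshire fog (1), oxeye daisy (1), tufted vetch (1), meadow buttercup (1)
Species richness = number of distinct species = 6

6


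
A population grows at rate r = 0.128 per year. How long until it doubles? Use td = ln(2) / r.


td = ln(2) / 0.128 = 0.693147 / 0.128 = 5.41521 ≈ 5.4 years

5.4 years


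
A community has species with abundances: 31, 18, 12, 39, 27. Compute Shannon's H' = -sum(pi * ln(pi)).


Total N = 31 + 18 + 12 + 39 + 27 = 127
Per-species terms:
  p = 31/127 = 0.244094; ln(p) = -1.410202; p*ln(p) = 0.244094 * (-1.410202) = -0.344222
  p = 18/127 = 0.141732; ln(p) = -1.953817; p*ln(p) = 0.141732 * (-1.953817) = -0.276918
  p = 12/127 = 0.094488; ln(p) = -2.359282; p*ln(p) = 0.094488 * (-2.359282) = -0.222924
  p = 39/127 = 0.307087; ln(p) = -1.180624; p*ln(p) = 0.307087 * (-1.180624) = -0.362554
  p = 27/127 = 0.212598; ln(p) = -1.548352; p*ln(p) = 0.212598 * (-1.548352) = -0.329177
sum(p*ln(p)) = (-0.344222) + (-0.276918) + (-0.222924) + (-0.362554) + (-0.329177) = -1.535795
H' = -(-1.535795) = 1.535795 ≈ 1.5358

1.5358


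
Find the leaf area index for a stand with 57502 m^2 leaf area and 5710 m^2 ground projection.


LAI = 57502 / 5710 = 10.0704 ≈ 10.07

10.07


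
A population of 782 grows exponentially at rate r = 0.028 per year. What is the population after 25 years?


r*t = 0.028 * 25 = 0.7
exp(0.7) = 2.01375
N = 782 * 2.01375 = 1574.75 ≈ 1575

1575


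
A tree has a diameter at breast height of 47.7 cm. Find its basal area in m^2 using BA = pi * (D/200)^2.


D/200 = 47.7/200 = 0.2385 m
(D/200)^2 = 0.2385^2 = 0.05688225
BA = 3.141593 * 0.05688225 = 0.178701 ≈ 0.1787 m^2

0.1787 m^2


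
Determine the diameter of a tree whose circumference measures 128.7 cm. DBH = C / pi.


DBH = C / pi = 128.7 / 3.141593 = 40.9665 ≈ 40.97 cm

40.97 cm


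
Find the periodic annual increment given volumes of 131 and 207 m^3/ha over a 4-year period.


PAI = (V2 - V1) / period = (207 - 131) / 4 = 76 / 4 = 19.00 m^3/ha/yr

19.00 m^3/ha/yr


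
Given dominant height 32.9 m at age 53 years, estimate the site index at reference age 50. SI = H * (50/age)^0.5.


50/53 = 0.943396
(0.943396)^0.5 = 0.971286
SI = 32.9 * 0.971286 = 31.9553 ≈ 32.0 m

32.0 m


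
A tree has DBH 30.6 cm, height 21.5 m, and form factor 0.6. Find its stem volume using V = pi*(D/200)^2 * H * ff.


(D/200)^2 = (30.6/200)^2 = 0.153^2 = 0.023409
BA = 3.141593 * 0.023409 = 0.0735416 m^2
V = 0.0735416 * 21.5 * 0.6 = 0.948687 ≈ 0.949 m^3

0.949 m^3


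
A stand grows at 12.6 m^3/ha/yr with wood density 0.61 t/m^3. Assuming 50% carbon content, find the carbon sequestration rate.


C = 12.6 * 0.61 * 0.5 = 3.843 ≈ 3.84 t C/ha/yr

3.84 t C/ha/yr


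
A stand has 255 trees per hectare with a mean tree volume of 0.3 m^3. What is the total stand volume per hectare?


V_stand = 255 * 0.3 = 76.5 m^3/ha

76.5 m^3/ha


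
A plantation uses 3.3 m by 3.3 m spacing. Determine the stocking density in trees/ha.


N = 10000 / 3.3^2 = 10000 / 10.89 = 918.274 ≈ 918 trees/ha

918 trees/ha


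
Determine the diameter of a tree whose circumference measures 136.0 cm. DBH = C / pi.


DBH = C / pi = 136.0 / 3.141593 = 43.2901 ≈ 43.29 cm

43.29 cm


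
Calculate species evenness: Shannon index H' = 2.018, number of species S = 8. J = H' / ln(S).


ln(8) = 2.07944
J = H' / ln(S) = 2.018 / 2.07944 = 0.970454 ≈ 0.9705

0.9705


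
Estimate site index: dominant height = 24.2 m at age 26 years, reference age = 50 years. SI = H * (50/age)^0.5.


50/26 = 1.92308
(1.92308)^0.5 = 1.38675
SI = 24.2 * 1.38675 = 33.5594 ≈ 33.6 m

33.6 m


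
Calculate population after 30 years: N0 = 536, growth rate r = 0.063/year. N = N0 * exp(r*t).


r*t = 0.063 * 30 = 1.89
exp(1.89) = 6.61937
N = 536 * 6.61937 = 3547.98 ≈ 3548

3548


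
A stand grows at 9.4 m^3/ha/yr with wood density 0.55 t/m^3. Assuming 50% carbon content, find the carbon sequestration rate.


C = 9.4 * 0.55 * 0.5 = 2.585 ≈ 2.59 t C/ha/yr

2.59 t C/ha/yr


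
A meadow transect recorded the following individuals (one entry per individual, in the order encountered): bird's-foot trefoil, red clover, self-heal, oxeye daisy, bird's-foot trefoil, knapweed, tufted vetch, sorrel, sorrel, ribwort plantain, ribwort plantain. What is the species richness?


Total individuals logged = 11
Distinct species (count of individuals): bird's-foot trefoil (2), red clover (1), self-heal (1), oxeye daisy (1), knapweed (1), tufted vetch (1), sorrel (2), ribwort plantain (2)
Species richness = number of distinct species = 8

8


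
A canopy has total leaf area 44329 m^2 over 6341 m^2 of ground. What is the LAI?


LAI = 44329 / 6341 = 6.9909 ≈ 6.99

6.99


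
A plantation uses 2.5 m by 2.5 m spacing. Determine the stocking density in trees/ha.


N = 10000 / 2.5^2 = 10000 / 6.25 = 1600.00 ≈ 1600 trees/ha

1600 trees/ha


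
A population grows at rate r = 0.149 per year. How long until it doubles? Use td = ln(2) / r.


td = ln(2) / 0.149 = 0.693147 / 0.149 = 4.65199 ≈ 4.7 years

4.7 years


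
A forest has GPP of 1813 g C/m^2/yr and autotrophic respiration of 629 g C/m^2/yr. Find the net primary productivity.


NPP = GPP - Ra = 1813 - 629 = 1184 g C/m^2/yr

1184 g C/m^2/yr


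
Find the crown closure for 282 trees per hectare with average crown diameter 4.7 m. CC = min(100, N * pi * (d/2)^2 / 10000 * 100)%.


(d/2)^2 = (4.7/2)^2 = 2.35^2 = 5.5225
Crown area = 3.141593 * 5.5225 = 17.3494 m^2
N * area / 10000 * 100 = 282 * 17.3494 / 10000 * 100 = 48.9253
CC = min(100, 48.9253) = 48.9253 ≈ 48.9%

48.9%


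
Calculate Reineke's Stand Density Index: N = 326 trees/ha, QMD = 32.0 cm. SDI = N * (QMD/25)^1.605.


QMD/25 = 32.0/25 = 1.28
(1.28)^1.605 = exp(1.605 * ln(1.28)) = exp(1.605 * 0.246860) = exp(0.396210) = 1.48618
SDI = 326 * 1.48618 = 484.495 ≈ 484

484


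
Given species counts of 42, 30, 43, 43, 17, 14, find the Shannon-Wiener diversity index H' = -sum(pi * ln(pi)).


Total N = 42 + 30 + 43 + 43 + 17 + 14 = 189
Per-species terms:
  p = 42/189 = 0.222222; ln(p) = -1.504078; p*ln(p) = 0.222222 * (-1.504078) = -0.334239
  p = 30/189 = 0.158730; ln(p) = -1.840551; p*ln(p) = 0.158730 * (-1.840551) = -0.292151
  p = 43/189 = 0.227513; ln(p) = -1.480548; p*ln(p) = 0.227513 * (-1.480548) = -0.336844
  p = 43/189 = 0.227513; ln(p) = -1.480548; p*ln(p) = 0.227513 * (-1.480548) = -0.336844
  p = 17/189 = 0.089947; ln(p) = -2.408535; p*ln(p) = 0.089947 * (-2.408535) = -0.216640
  p = 14/189 = 0.074074; ln(p) = -2.602691; p*ln(p) = 0.074074 * (-2.602691) = -0.192792
sum(p*ln(p)) = (-0.334239) + (-0.292151) + (-0.336844) + (-0.336844) + (-0.216640) + (-0.192792) = -1.709510
H' = -(-1.709510) = 1.709510 ≈ 1.7095

1.7095


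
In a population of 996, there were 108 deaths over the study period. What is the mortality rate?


Mortality rate = 108 / 996 = 0.108434 ≈ 0.1084

0.1084


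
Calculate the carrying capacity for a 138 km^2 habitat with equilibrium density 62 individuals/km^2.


K = 62 * 138 = 8556 individuals

8556 individuals


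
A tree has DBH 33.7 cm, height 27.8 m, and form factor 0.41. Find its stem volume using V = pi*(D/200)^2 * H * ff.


(D/200)^2 = (33.7/200)^2 = 0.1685^2 = 0.02839225
BA = 3.141593 * 0.02839225 = 0.0891969 m^2
V = 0.0891969 * 27.8 * 0.41 = 1.01667 ≈ 1.017 m^3

1.017 m^3


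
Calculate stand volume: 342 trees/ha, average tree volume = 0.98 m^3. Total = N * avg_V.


V_stand = 342 * 0.98 = 335.16 ≈ 335.2 m^3/ha

335.2 m^3/ha


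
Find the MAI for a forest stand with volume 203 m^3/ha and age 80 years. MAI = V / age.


MAI = 203 / 80 = 2.5375 ≈ 2.54 m^3/ha/yr

2.54 m^3/ha/yr


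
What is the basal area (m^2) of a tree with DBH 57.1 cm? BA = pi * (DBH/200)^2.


D/200 = 57.1/200 = 0.2855 m
(D/200)^2 = 0.2855^2 = 0.08151025
BA = 3.141593 * 0.08151025 = 0.256072 ≈ 0.2561 m^2

0.2561 m^2


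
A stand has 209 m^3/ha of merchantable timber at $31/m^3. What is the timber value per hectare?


Value = 209 * 31 = $6479/ha

$6479/ha


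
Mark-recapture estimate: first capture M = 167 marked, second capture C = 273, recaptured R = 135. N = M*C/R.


N = M * C / R = 167 * 273 / 135 = 45591 / 135 = 337.71 ≈ 338

338 individuals


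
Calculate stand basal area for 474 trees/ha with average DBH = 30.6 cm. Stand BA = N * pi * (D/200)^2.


(D/200)^2 = (30.6/200)^2 = 0.153^2 = 0.023409
Individual BA = 3.141593 * 0.023409 = 0.0735416 m^2
Stand BA = 474 * 0.0735416 = 34.8587 ≈ 34.86 m^2/ha

34.86 m^2/ha


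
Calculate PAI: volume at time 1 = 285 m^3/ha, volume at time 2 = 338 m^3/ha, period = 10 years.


PAI = (V2 - V1) / period = (338 - 285) / 10 = 53 / 10 = 5.30 m^3/ha/yr

5.30 m^3/ha/yr


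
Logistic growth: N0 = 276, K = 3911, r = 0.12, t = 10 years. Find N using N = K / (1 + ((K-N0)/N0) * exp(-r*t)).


(K - N0)/N0 = (3911 - 276)/276 = 3635/276 = 13.1703
r*t = 0.12 * 10 = 1.2; exp(-1.2) = 0.301194
13.1703 * 0.301194 = 3.96682
1 + 3.96682 = 4.96682
N = 3911 / 4.96682 = 787.425 ≈ 787

787


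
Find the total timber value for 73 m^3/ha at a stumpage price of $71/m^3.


Value = 73 * 71 = $5183/ha

$5183/ha


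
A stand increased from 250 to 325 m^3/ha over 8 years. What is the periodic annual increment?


PAI = (V2 - V1) / period = (325 - 250) / 8 = 75 / 8 = 9.3750 ≈ 9.38 m^3/ha/yr

9.38 m^3/ha/yr


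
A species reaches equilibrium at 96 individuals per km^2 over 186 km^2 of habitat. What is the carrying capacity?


K = 96 * 186 = 17856 individuals

17856 individuals


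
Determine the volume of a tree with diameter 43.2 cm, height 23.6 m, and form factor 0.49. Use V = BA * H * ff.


(D/200)^2 = (43.2/200)^2 = 0.216^2 = 0.046656
BA = 3.141593 * 0.046656 = 0.146574 m^2
V = 0.146574 * 23.6 * 0.49 = 1.69498 ≈ 1.695 m^3

1.695 m^3


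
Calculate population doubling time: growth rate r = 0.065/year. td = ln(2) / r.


td = ln(2) / 0.065 = 0.693147 / 0.065 = 10.6638 ≈ 10.7 years

10.7 years


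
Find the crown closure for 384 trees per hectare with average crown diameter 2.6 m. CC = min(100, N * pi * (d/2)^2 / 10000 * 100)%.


(d/2)^2 = (2.6/2)^2 = 1.3^2 = 1.69
Crown area = 3.141593 * 1.69 = 5.30929 m^2
N * area / 10000 * 100 = 384 * 5.30929 / 10000 * 100 = 20.3877
CC = min(100, 20.3877) = 20.3877 ≈ 20.4%

20.4%


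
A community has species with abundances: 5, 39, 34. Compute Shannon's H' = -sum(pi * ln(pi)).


Total N = 5 + 39 + 34 = 78
Per-species terms:
  p = 5/78 = 0.064103; ln(p) = -2.747264; p*ln(p) = 0.064103 * (-2.747264) = -0.176108
  p = 39/78 = 0.500000; ln(p) = -0.693147; p*ln(p) = 0.500000 * (-0.693147) = -0.346574
  p = 34/78 = 0.435897; ln(p) = -0.830349; p*ln(p) = 0.435897 * (-0.830349) = -0.361947
sum(p*ln(p)) = (-0.176108) + (-0.346574) + (-0.361947) = -0.884629
H' = -(-0.884629) = 0.884629 ≈ 0.8846

0.8846


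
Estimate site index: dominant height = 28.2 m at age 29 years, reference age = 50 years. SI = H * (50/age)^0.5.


50/29 = 1.72414
(1.72414)^0.5 = 1.31307
SI = 28.2 * 1.31307 = 37.0286 ≈ 37.0 m

37.0 m


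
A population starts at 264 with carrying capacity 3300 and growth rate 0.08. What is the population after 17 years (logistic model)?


(K - N0)/N0 = (3300 - 264)/264 = 3036/264 = 11.5000
r*t = 0.08 * 17 = 1.36; exp(-1.36) = 0.256661
11.5000 * 0.256661 = 2.95160
1 + 2.95160 = 3.95160
N = 3300 / 3.95160 = 835.105 ≈ 835

835


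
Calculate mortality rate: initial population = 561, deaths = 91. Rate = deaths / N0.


Mortality rate = 91 / 561 = 0.162210 ≈ 0.1622

0.1622


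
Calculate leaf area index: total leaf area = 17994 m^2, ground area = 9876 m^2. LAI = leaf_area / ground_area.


LAI = 17994 / 9876 = 1.8220 ≈ 1.82

1.82


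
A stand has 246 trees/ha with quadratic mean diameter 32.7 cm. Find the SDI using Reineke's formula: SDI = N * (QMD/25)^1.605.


QMD/25 = 32.7/25 = 1.308
(1.308)^1.605 = exp(1.605 * ln(1.308)) = exp(1.605 * 0.268499) = exp(0.430941) = 1.53870
SDI = 246 * 1.53870 = 378.520 ≈ 379

379


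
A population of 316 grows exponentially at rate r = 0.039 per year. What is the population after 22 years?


r*t = 0.039 * 22 = 0.858
exp(0.858) = 2.35844
N = 316 * 2.35844 = 745.267 ≈ 745

745


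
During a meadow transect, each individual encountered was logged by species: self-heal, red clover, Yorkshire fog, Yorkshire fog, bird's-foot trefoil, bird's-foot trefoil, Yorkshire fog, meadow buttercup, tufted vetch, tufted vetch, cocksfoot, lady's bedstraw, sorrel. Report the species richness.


Total individuals logged = 13
Distinct species (count of individuals): self-heal (1), red clover (1), Yorkshire fog (3), bird's-foot trefoil (2), meadow buttercup (1), tufted vetch (2), cocksfoot (1), lady's bedstraw (1), sorrel (1)
Species richness = number of distinct species = 9

9


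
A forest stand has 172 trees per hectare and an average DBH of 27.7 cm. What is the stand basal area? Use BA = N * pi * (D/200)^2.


(D/200)^2 = (27.7/200)^2 = 0.1385^2 = 0.01918225
Individual BA = 3.141593 * 0.01918225 = 0.0602628 m^2
Stand BA = 172 * 0.0602628 = 10.3652 ≈ 10.37 m^2/ha

10.37 m^2/ha


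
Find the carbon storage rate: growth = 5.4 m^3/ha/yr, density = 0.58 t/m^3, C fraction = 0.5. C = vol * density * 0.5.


C = 5.4 * 0.58 * 0.5 = 1.566 ≈ 1.57 t C/ha/yr

1.57 t C/ha/yr


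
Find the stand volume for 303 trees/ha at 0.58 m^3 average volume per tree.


V_stand = 303 * 0.58 = 175.74 ≈ 175.7 m^3/ha

175.7 m^3/ha


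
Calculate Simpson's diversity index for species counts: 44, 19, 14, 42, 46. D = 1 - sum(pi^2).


Total N = 44 + 19 + 14 + 42 + 46 = 165
Per-species terms:
  p = 44/165 = 0.266667; p^2 = 0.266667^2 = 0.071111
  p = 19/165 = 0.115152; p^2 = 0.115152^2 = 0.013260
  p = 14/165 = 0.084848; p^2 = 0.084848^2 = 0.007199
  p = 42/165 = 0.254545; p^2 = 0.254545^2 = 0.064793
  p = 46/165 = 0.278788; p^2 = 0.278788^2 = 0.077723
sum(p^2) = 0.071111 + 0.013260 + 0.007199 + 0.064793 + 0.077723 = 0.234086
D = 1 - 0.234086 = 0.765914 ≈ 0.7659

0.7659


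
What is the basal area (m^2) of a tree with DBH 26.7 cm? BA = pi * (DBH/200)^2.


D/200 = 26.7/200 = 0.1335 m
(D/200)^2 = 0.1335^2 = 0.01782225
BA = 3.141593 * 0.01782225 = 0.0559903 ≈ 0.0560 m^2

0.0560 m^2


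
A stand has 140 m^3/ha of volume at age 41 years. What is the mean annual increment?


MAI = 140 / 41 = 3.4146 ≈ 3.41 m^3/ha/yr

3.41 m^3/ha/yr


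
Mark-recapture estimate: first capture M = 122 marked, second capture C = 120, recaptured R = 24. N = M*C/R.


N = M * C / R = 122 * 120 / 24 = 14640 / 24 = 610

610 individuals


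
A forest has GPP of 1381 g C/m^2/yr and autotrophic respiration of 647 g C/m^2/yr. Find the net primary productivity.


NPP = GPP - Ra = 1381 - 647 = 734 g C/m^2/yr

734 g C/m^2/yr


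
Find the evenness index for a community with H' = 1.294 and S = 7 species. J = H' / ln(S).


ln(7) = 1.94591
J = H' / ln(S) = 1.294 / 1.94591 = 0.664985 ≈ 0.6650

0.6650


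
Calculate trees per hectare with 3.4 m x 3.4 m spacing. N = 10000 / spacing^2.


N = 10000 / 3.4^2 = 10000 / 11.56 = 865.052 ≈ 865 trees/ha

865 trees/ha


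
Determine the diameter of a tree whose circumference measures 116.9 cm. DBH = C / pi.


DBH = C / pi = 116.9 / 3.141593 = 37.2104 ≈ 37.21 cm

37.21 cm


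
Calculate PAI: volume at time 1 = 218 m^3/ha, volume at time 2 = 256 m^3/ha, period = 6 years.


PAI = (V2 - V1) / period = (256 - 218) / 6 = 38 / 6 = 6.3333 ≈ 6.33 m^3/ha/yr

6.33 m^3/ha/yr


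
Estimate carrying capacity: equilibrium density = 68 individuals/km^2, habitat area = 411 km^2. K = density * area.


K = 68 * 411 = 27948 individuals

27948 individuals


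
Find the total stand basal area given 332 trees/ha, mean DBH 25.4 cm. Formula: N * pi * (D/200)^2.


(D/200)^2 = (25.4/200)^2 = 0.127^2 = 0.016129
Individual BA = 3.141593 * 0.016129 = 0.0506708 m^2
Stand BA = 332 * 0.0506708 = 16.8227 ≈ 16.82 m^2/ha

16.82 m^2/ha


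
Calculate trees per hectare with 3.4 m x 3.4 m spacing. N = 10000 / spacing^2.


N = 10000 / 3.4^2 = 10000 / 11.56 = 865.052 ≈ 865 trees/ha

865 trees/ha


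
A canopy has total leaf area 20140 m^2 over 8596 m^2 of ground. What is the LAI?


LAI = 20140 / 8596 = 2.3430 ≈ 2.34

2.34


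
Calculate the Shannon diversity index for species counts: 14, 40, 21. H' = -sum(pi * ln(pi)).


Total N = 14 + 40 + 21 = 75
Per-species terms:
  p = 14/75 = 0.186667; ln(p) = -1.678429; p*ln(p) = 0.186667 * (-1.678429) = -0.313307
  p = 40/75 = 0.533333; ln(p) = -0.628609; p*ln(p) = 0.533333 * (-0.628609) = -0.335258
  p = 21/75 = 0.280000; ln(p) = -1.272966; p*ln(p) = 0.280000 * (-1.272966) = -0.356430
sum(p*ln(p)) = (-0.313307) + (-0.335258) + (-0.356430) = -1.004995
H' = -(-1.004995) = 1.004995 ≈ 1.0050

1.0050


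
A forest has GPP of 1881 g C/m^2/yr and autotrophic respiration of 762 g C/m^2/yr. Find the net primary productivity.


NPP = GPP - Ra = 1881 - 762 = 1119 g C/m^2/yr

1119 g C/m^2/yr


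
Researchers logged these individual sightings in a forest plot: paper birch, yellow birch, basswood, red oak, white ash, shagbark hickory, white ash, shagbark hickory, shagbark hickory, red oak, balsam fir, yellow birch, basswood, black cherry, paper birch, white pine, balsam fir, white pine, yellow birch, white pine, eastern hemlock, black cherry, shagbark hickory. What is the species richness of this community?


Total individuals logged = 23
Distinct species (count of individuals): paper birch (2), yellow birch (3), basswood (2), red oak (2), white ash (2), shagbark hickory (4), balsam fir (2), black cherry (2), white pine (3), eastern hemlock (1)
Species richness = number of distinct species = 10

10


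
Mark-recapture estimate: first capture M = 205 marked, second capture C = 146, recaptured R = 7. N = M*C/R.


N = M * C / R = 205 * 146 / 7 = 29930 / 7 = 4275.71 ≈ 4276

4276 individuals


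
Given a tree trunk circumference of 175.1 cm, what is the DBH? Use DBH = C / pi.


DBH = C / pi = 175.1 / 3.141593 = 55.7361 ≈ 55.74 cm

55.74 cm


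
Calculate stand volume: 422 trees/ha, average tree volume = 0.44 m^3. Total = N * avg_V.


V_stand = 422 * 0.44 = 185.68 ≈ 185.7 m^3/ha

185.7 m^3/ha


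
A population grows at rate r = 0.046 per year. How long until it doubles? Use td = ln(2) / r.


td = ln(2) / 0.046 = 0.693147 / 0.046 = 15.0684 ≈ 15.1 years

15.1 years


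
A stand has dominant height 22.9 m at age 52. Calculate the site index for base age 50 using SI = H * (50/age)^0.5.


50/52 = 0.961538
(0.961538)^0.5 = 0.980580
SI = 22.9 * 0.980580 = 22.4553 ≈ 22.5 m

22.5 m
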